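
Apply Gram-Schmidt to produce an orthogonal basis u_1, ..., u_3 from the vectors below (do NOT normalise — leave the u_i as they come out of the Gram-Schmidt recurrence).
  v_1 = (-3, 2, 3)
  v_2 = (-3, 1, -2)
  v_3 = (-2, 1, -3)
Orthogonal basis:
  u_1 = (-3, 2, 3)
  u_2 = (-51/22, 6/11, -59/22)
  u_3 = (70/283, 150/283, -30/283)

Apply the Gram-Schmidt recurrence
  u_1 = v_1
  u_i = v_i − Σ_{j<i} ((v_i · u_j) / (u_j · u_j)) · u_j.

Step by step this gives:
  u_1 = (-3, 2, 3)
  u_2 = (-51/22, 6/11, -59/22)
  u_3 = (70/283, 150/283, -30/283)

Orthogonality check:
  u_2 · u_1 = 0 (should be 0)
  u_3 · u_1 = 0 (should be 0)
  u_3 · u_2 = 0 (should be 0)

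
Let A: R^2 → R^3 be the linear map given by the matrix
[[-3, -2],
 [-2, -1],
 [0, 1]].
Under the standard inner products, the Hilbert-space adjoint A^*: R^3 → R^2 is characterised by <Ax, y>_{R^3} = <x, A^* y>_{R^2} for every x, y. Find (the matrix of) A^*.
A^* = A^T =
[[-3, -2, 0],
 [-2, -1, 1]]

For real matrices with standard dot products, the defining identity <Ax, y> = <x, A^* y> gives (Ax)^T y = x^T (A^*) y, i.e. x^T A^T y = x^T (A^*) y. Since this holds for all x, y, we must have A^* = A^T. Therefore
A^* =
[[-3, -2, 0],
 [-2, -1, 1]].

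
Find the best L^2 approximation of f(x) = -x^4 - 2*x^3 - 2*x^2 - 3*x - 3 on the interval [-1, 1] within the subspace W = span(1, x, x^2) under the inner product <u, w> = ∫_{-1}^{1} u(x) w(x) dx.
g(x) = -20*x^2/7 - 21*x/5 - 102/35

The best approximation g ∈ W is the orthogonal projection of f onto W. Writing g = a_0 + a_1 x + a_2 x^2, the coefficients solve the normal equations G · a = b where
  G_{ij} = <φ_i, φ_j> and b_i = <f, φ_i>, with φ_0 = 1, φ_1 = x, φ_2 = x^2.
G =
  [2, 0, 2/3]
  [0, 2/3, 0]
  [2/3, 0, 2/5],
b = (-116/15, -14/5, -108/35).
Solving gives a_0 = -102/35, a_1 = -21/5, a_2 = -20/7, so
  g(x) = -20*x^2/7 - 21*x/5 - 102/35.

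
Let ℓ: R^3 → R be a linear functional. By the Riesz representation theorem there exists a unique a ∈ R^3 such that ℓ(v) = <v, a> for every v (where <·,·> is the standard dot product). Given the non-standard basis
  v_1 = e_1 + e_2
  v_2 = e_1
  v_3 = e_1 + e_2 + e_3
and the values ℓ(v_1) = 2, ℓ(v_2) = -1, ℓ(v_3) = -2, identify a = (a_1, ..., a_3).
a = (-1, 3, -4)

Write a = (a_1, ..., a_3) in the standard basis. For each basis vector v_i, ℓ(v_i) = <v_i, a> is a linear equation in the a_j's. Collect the n equations into a matrix system V a = ℓ, where row i of V is v_i (expressed in the standard basis). Since V is invertible (lower-triangular with 1s on the diagonal, up to permutation), solve by back-substitution:
  V =
[[1, 1, 0],
 [1, 0, 0],
 [1, 1, 1]]
  V a = (2, -1, -2)
Solving gives a = (-1, 3, -4).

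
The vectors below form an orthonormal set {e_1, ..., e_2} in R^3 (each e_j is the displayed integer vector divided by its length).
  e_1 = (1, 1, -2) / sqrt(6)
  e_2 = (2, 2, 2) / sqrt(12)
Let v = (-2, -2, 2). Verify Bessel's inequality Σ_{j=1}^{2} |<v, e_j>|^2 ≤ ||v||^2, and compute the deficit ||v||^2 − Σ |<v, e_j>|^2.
Σ |<v, e_j>|^2 = 12; ||v||^2 = 12; deficit = 0

Write each e_j = u_j / sqrt(<u_j, u_j>) where u_j is the displayed integer vector. Then <v, e_j> = <v, u_j> / sqrt(<u_j, u_j>), so |<v, e_j>|^2 = <v, u_j>^2 / <u_j, u_j>.
Coefficients: <v, e_1> = -8/sqrt(6), <v, e_2> = -4/sqrt(12).
Square and sum: Σ |<v, e_j>|^2 = 12.
Compute ||v||^2 = v·v = 12.
Deficit = 12 − 12 = 0 ≥ 0, confirming Bessel's inequality. (The deficit equals ||v − Σ <v,e_j> e_j||^2, the squared distance from v to span{e_j}.)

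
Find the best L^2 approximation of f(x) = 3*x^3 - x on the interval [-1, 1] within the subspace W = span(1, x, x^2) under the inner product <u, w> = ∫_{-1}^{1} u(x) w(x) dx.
g(x) = 4*x/5

The best approximation g ∈ W is the orthogonal projection of f onto W. Writing g = a_0 + a_1 x + a_2 x^2, the coefficients solve the normal equations G · a = b where
  G_{ij} = <φ_i, φ_j> and b_i = <f, φ_i>, with φ_0 = 1, φ_1 = x, φ_2 = x^2.
G =
  [2, 0, 2/3]
  [0, 2/3, 0]
  [2/3, 0, 2/5],
b = (0, 8/15, 0).
Solving gives a_0 = 0, a_1 = 4/5, a_2 = 0, so
  g(x) = 4*x/5.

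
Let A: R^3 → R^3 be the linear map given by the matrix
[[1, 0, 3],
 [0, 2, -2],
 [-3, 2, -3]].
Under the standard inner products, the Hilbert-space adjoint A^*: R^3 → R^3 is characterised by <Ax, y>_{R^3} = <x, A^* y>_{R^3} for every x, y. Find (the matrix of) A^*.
A^* = A^T =
[[1, 0, -3],
 [0, 2, 2],
 [3, -2, -3]]

For real matrices with standard dot products, the defining identity <Ax, y> = <x, A^* y> gives (Ax)^T y = x^T (A^*) y, i.e. x^T A^T y = x^T (A^*) y. Since this holds for all x, y, we must have A^* = A^T. Therefore
A^* =
[[1, 0, -3],
 [0, 2, 2],
 [3, -2, -3]].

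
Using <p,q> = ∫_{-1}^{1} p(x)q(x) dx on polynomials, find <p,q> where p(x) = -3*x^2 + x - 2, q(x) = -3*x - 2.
<p,q> = 10

Expand the product: p(x)·q(x) = 9*x^3 + 3*x^2 + 4*x + 4.
∫_{-1}^{1} of each monomial x^k gives [2/(k+1) if k even, 0 if k odd]. Integrating term-by-term (or equivalently evaluating the antiderivative F(x) = 9*x^4/4 + x^3 + 2*x^2 + 4*x at the endpoints):
  F(1) − F(−1) = 37/4 − (-3/4) = 10.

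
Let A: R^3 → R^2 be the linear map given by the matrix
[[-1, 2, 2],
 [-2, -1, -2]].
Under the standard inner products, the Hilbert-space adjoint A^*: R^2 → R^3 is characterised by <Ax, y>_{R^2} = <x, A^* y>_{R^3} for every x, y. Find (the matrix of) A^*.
A^* = A^T =
[[-1, -2],
 [2, -1],
 [2, -2]]

For real matrices with standard dot products, the defining identity <Ax, y> = <x, A^* y> gives (Ax)^T y = x^T (A^*) y, i.e. x^T A^T y = x^T (A^*) y. Since this holds for all x, y, we must have A^* = A^T. Therefore
A^* =
[[-1, -2],
 [2, -1],
 [2, -2]].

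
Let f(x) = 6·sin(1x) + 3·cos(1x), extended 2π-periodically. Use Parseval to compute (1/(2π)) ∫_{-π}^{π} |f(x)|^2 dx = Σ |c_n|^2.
Σ |c_n|^2 = 45/2

Expand |f|^2 and use orthogonality of {sin(nx), cos(mx)} on [-π, π]:
  ∫_{-π}^{π} sin(nx)^2 dx = π, ∫ cos(mx)^2 dx = π, and cross terms integrate to 0.
So ∫_{-π}^{π} f(x)^2 dx = 6^2 · π + 3^2 · π = (36 + 9)π.
Divide by 2π: (36 + 9)/2 = 45/2.
By Parseval, this equals Σ |c_n|^2.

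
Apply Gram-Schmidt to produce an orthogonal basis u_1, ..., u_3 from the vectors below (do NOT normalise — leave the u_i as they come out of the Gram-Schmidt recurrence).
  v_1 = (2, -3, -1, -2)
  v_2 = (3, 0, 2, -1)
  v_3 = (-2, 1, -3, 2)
Orthogonal basis:
  u_1 = (2, -3, -1, -2)
  u_2 = (7/3, 1, 7/3, -1/3)
  u_3 = (59/54, 11/18, -67/54, 43/54)

Apply the Gram-Schmidt recurrence
  u_1 = v_1
  u_i = v_i − Σ_{j<i} ((v_i · u_j) / (u_j · u_j)) · u_j.

Step by step this gives:
  u_1 = (2, -3, -1, -2)
  u_2 = (7/3, 1, 7/3, -1/3)
  u_3 = (59/54, 11/18, -67/54, 43/54)

Orthogonality check:
  u_2 · u_1 = 0 (should be 0)
  u_3 · u_1 = 0 (should be 0)
  u_3 · u_2 = 0 (should be 0)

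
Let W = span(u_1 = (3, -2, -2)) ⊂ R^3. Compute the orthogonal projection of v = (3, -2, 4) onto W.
proj_W(v) = (15/17, -10/17, -10/17)

Set up U = [u_1 | ... | u_1] ∈ R^(3×1). The projector onto W = col(U) is P = U (U^T U)^(-1) U^T.
Compute U^T U =
  [17],
and U^T v = (5).
Solve U^T U · c = U^T v for the coefficients: c = (5/17). The projection is proj_W(v) = U c.
Check: (v - proj_W(v)) · u_1 = 0  (should be 0).
Result: proj_W(v) = (15/17, -10/17, -10/17).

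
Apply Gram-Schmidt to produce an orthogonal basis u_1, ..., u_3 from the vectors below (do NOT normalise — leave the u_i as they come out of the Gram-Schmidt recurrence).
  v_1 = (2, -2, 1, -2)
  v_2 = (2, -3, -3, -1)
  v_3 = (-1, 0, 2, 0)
Orthogonal basis:
  u_1 = (2, -2, 1, -2)
  u_2 = (8/13, -21/13, -48/13, 5/13)
  u_3 = (-77/109, -84/109, 26/109, 20/109)

Apply the Gram-Schmidt recurrence
  u_1 = v_1
  u_i = v_i − Σ_{j<i} ((v_i · u_j) / (u_j · u_j)) · u_j.

Step by step this gives:
  u_1 = (2, -2, 1, -2)
  u_2 = (8/13, -21/13, -48/13, 5/13)
  u_3 = (-77/109, -84/109, 26/109, 20/109)

Orthogonality check:
  u_2 · u_1 = 0 (should be 0)
  u_3 · u_1 = 0 (should be 0)
  u_3 · u_2 = 0 (should be 0)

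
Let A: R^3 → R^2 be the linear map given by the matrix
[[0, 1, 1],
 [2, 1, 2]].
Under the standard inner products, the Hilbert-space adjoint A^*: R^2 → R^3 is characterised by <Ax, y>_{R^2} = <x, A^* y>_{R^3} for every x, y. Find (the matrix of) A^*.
A^* = A^T =
[[0, 2],
 [1, 1],
 [1, 2]]

For real matrices with standard dot products, the defining identity <Ax, y> = <x, A^* y> gives (Ax)^T y = x^T (A^*) y, i.e. x^T A^T y = x^T (A^*) y. Since this holds for all x, y, we must have A^* = A^T. Therefore
A^* =
[[0, 2],
 [1, 1],
 [1, 2]].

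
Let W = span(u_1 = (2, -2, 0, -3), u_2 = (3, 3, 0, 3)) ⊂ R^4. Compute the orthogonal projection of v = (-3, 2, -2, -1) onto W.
proj_W(v) = (-109/42, -1/42, 0, 13/21)

Set up U = [u_1 | ... | u_2] ∈ R^(4×2). The projector onto W = col(U) is P = U (U^T U)^(-1) U^T.
Compute U^T U =
  [17, -9]
  [-9, 27],
and U^T v = (-7, -6).
Solve U^T U · c = U^T v for the coefficients: c = (-9/14, -55/126). The projection is proj_W(v) = U c.
Check: (v - proj_W(v)) · u_1 = 0  (should be 0).
Check: (v - proj_W(v)) · u_2 = 0  (should be 0).
Result: proj_W(v) = (-109/42, -1/42, 0, 13/21).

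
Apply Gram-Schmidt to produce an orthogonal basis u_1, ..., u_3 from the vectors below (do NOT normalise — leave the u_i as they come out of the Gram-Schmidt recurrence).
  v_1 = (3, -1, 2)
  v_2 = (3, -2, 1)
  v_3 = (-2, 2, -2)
Orthogonal basis:
  u_1 = (3, -1, 2)
  u_2 = (3/14, -15/14, -6/7)
  u_3 = (2/3, 2/3, -2/3)

Apply the Gram-Schmidt recurrence
  u_1 = v_1
  u_i = v_i − Σ_{j<i} ((v_i · u_j) / (u_j · u_j)) · u_j.

Step by step this gives:
  u_1 = (3, -1, 2)
  u_2 = (3/14, -15/14, -6/7)
  u_3 = (2/3, 2/3, -2/3)

Orthogonality check:
  u_2 · u_1 = 0 (should be 0)
  u_3 · u_1 = 0 (should be 0)
  u_3 · u_2 = 0 (should be 0)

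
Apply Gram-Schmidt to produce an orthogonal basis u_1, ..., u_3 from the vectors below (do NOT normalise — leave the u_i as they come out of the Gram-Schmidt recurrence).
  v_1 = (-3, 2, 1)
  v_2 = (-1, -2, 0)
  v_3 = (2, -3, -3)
Orthogonal basis:
  u_1 = (-3, 2, 1)
  u_2 = (-17/14, -13/7, 1/14)
  u_3 = (-34/69, 17/69, -136/69)

Apply the Gram-Schmidt recurrence
  u_1 = v_1
  u_i = v_i − Σ_{j<i} ((v_i · u_j) / (u_j · u_j)) · u_j.

Step by step this gives:
  u_1 = (-3, 2, 1)
  u_2 = (-17/14, -13/7, 1/14)
  u_3 = (-34/69, 17/69, -136/69)

Orthogonality check:
  u_2 · u_1 = 0 (should be 0)
  u_3 · u_1 = 0 (should be 0)
  u_3 · u_2 = 0 (should be 0)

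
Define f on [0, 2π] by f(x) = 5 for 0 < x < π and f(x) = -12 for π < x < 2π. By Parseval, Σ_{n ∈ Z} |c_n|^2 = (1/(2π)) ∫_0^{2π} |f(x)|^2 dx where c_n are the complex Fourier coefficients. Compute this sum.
Σ |c_n|^2 = 169/2

Parseval equates the L^2 energy of f (normalised by 1/(2π)) with the ℓ^2 sum of its Fourier coefficients: (1/(2π)) ∫_0^{2π} |f|^2 = Σ |c_n|^2.
Compute the left side: (1/(2π)) [∫_0^π 5^2 dx + ∫_π^{2π} (-12)^2 dx] = (1/(2π)) · (25π + 144π) = (25 + 144)/2 = 169/2.
So Σ_{n ∈ Z} |c_n|^2 = 169/2.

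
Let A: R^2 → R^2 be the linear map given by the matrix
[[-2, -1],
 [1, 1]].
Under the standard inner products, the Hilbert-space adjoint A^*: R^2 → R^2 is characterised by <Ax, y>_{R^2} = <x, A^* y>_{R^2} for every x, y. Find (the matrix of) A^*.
A^* = A^T =
[[-2, 1],
 [-1, 1]]

For real matrices with standard dot products, the defining identity <Ax, y> = <x, A^* y> gives (Ax)^T y = x^T (A^*) y, i.e. x^T A^T y = x^T (A^*) y. Since this holds for all x, y, we must have A^* = A^T. Therefore
A^* =
[[-2, 1],
 [-1, 1]].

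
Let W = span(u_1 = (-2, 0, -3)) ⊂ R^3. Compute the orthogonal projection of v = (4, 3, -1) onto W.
proj_W(v) = (10/13, 0, 15/13)

Set up U = [u_1 | ... | u_1] ∈ R^(3×1). The projector onto W = col(U) is P = U (U^T U)^(-1) U^T.
Compute U^T U =
  [13],
and U^T v = (-5).
Solve U^T U · c = U^T v for the coefficients: c = (-5/13). The projection is proj_W(v) = U c.
Check: (v - proj_W(v)) · u_1 = 0  (should be 0).
Result: proj_W(v) = (10/13, 0, 15/13).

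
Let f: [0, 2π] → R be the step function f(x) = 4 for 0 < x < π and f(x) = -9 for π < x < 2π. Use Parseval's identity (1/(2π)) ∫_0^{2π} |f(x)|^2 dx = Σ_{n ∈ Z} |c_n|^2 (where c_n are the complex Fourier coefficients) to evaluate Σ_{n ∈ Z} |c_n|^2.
Σ |c_n|^2 = 97/2

Parseval equates the L^2 energy of f (normalised by 1/(2π)) with the ℓ^2 sum of its Fourier coefficients: (1/(2π)) ∫_0^{2π} |f|^2 = Σ |c_n|^2.
Compute the left side: (1/(2π)) [∫_0^π 4^2 dx + ∫_π^{2π} (-9)^2 dx] = (1/(2π)) · (16π + 81π) = (16 + 81)/2 = 97/2.
So Σ_{n ∈ Z} |c_n|^2 = 97/2.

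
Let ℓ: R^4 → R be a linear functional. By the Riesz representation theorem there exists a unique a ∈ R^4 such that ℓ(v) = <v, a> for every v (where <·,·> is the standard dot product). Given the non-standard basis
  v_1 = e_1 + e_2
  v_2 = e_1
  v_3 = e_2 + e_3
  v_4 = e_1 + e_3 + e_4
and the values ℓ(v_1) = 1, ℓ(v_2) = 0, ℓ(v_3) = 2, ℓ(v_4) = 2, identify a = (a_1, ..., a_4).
a = (0, 1, 1, 1)

Write a = (a_1, ..., a_4) in the standard basis. For each basis vector v_i, ℓ(v_i) = <v_i, a> is a linear equation in the a_j's. Collect the n equations into a matrix system V a = ℓ, where row i of V is v_i (expressed in the standard basis). Since V is invertible (lower-triangular with 1s on the diagonal, up to permutation), solve by back-substitution:
  V =
[[1, 1, 0, 0],
 [1, 0, 0, 0],
 [0, 1, 1, 0],
 [1, 0, 1, 1]]
  V a = (1, 0, 2, 2)
Solving gives a = (0, 1, 1, 1).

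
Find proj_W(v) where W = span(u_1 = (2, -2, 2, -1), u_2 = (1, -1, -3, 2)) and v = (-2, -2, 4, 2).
proj_W(v) = (36/179, -36/179, 356/179, -218/179)

Set up U = [u_1 | ... | u_2] ∈ R^(4×2). The projector onto W = col(U) is P = U (U^T U)^(-1) U^T.
Compute U^T U =
  [13, -4]
  [-4, 15],
and U^T v = (6, -8).
Solve U^T U · c = U^T v for the coefficients: c = (58/179, -80/179). The projection is proj_W(v) = U c.
Check: (v - proj_W(v)) · u_1 = 0  (should be 0).
Check: (v - proj_W(v)) · u_2 = 0  (should be 0).
Result: proj_W(v) = (36/179, -36/179, 356/179, -218/179).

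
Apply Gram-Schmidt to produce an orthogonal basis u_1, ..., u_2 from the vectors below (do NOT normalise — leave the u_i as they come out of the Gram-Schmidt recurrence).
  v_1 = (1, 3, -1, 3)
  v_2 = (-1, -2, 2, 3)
Orthogonal basis:
  u_1 = (1, 3, -1, 3)
  u_2 = (-1, -2, 2, 3)

Apply the Gram-Schmidt recurrence
  u_1 = v_1
  u_i = v_i − Σ_{j<i} ((v_i · u_j) / (u_j · u_j)) · u_j.

Step by step this gives:
  u_1 = (1, 3, -1, 3)
  u_2 = (-1, -2, 2, 3)

Orthogonality check:
  u_2 · u_1 = 0 (should be 0)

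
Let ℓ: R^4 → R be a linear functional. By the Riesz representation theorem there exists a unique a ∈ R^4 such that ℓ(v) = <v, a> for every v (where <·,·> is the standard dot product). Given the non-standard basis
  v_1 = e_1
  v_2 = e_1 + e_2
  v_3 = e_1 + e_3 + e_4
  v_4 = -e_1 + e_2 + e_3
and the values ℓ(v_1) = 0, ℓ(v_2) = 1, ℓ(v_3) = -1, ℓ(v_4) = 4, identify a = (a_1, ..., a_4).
a = (0, 1, 3, -4)

Write a = (a_1, ..., a_4) in the standard basis. For each basis vector v_i, ℓ(v_i) = <v_i, a> is a linear equation in the a_j's. Collect the n equations into a matrix system V a = ℓ, where row i of V is v_i (expressed in the standard basis). Since V is invertible (lower-triangular with 1s on the diagonal, up to permutation), solve by back-substitution:
  V =
[[1, 0, 0, 0],
 [1, 1, 0, 0],
 [1, 0, 1, 1],
 [-1, 1, 1, 0]]
  V a = (0, 1, -1, 4)
Solving gives a = (0, 1, 3, -4).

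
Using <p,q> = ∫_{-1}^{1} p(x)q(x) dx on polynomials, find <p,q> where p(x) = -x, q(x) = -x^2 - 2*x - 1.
<p,q> = 4/3

Expand the product: p(x)·q(x) = x^3 + 2*x^2 + x.
∫_{-1}^{1} of each monomial x^k gives [2/(k+1) if k even, 0 if k odd]. Integrating term-by-term (or equivalently evaluating the antiderivative F(x) = x^4/4 + 2*x^3/3 + x^2/2 at the endpoints):
  F(1) − F(−1) = 17/12 − (1/12) = 4/3.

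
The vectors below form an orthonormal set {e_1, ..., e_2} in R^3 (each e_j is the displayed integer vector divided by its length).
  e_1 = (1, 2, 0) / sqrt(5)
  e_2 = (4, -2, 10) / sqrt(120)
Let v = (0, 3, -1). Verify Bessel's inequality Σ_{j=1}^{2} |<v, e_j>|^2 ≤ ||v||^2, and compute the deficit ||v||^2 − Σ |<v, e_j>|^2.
Σ |<v, e_j>|^2 = 28/3; ||v||^2 = 10; deficit = 2/3

Write each e_j = u_j / sqrt(<u_j, u_j>) where u_j is the displayed integer vector. Then <v, e_j> = <v, u_j> / sqrt(<u_j, u_j>), so |<v, e_j>|^2 = <v, u_j>^2 / <u_j, u_j>.
Coefficients: <v, e_1> = 6/sqrt(5), <v, e_2> = -16/sqrt(120).
Square and sum: Σ |<v, e_j>|^2 = 28/3.
Compute ||v||^2 = v·v = 10.
Deficit = 10 − 28/3 = 2/3 ≥ 0, confirming Bessel's inequality. (The deficit equals ||v − Σ <v,e_j> e_j||^2, the squared distance from v to span{e_j}.)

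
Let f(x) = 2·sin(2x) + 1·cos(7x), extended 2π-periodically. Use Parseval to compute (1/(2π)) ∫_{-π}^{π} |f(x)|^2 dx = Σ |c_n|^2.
Σ |c_n|^2 = 5/2

Expand |f|^2 and use orthogonality of {sin(nx), cos(mx)} on [-π, π]:
  ∫_{-π}^{π} sin(nx)^2 dx = π, ∫ cos(mx)^2 dx = π, and cross terms integrate to 0.
So ∫_{-π}^{π} f(x)^2 dx = 2^2 · π + 1^2 · π = (4 + 1)π.
Divide by 2π: (4 + 1)/2 = 5/2.
By Parseval, this equals Σ |c_n|^2.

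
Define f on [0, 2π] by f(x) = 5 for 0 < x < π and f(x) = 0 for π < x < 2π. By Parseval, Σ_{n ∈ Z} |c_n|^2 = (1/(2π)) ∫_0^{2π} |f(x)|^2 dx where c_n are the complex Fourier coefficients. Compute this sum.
Σ |c_n|^2 = 25/2

Parseval equates the L^2 energy of f (normalised by 1/(2π)) with the ℓ^2 sum of its Fourier coefficients: (1/(2π)) ∫_0^{2π} |f|^2 = Σ |c_n|^2.
Compute the left side: (1/(2π)) [∫_0^π 5^2 dx + ∫_π^{2π} 0^2 dx] = (1/(2π)) · (25π + 0π) = (25 + 0)/2 = 25/2.
So Σ_{n ∈ Z} |c_n|^2 = 25/2.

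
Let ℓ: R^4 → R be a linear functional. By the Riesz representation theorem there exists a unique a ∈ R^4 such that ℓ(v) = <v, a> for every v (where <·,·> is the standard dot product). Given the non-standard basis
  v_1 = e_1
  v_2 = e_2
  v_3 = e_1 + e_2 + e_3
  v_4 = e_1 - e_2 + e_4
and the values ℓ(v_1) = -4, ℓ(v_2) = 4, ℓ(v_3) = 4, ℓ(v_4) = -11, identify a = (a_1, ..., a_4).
a = (-4, 4, 4, -3)

Write a = (a_1, ..., a_4) in the standard basis. For each basis vector v_i, ℓ(v_i) = <v_i, a> is a linear equation in the a_j's. Collect the n equations into a matrix system V a = ℓ, where row i of V is v_i (expressed in the standard basis). Since V is invertible (lower-triangular with 1s on the diagonal, up to permutation), solve by back-substitution:
  V =
[[1, 0, 0, 0],
 [0, 1, 0, 0],
 [1, 1, 1, 0],
 [1, -1, 0, 1]]
  V a = (-4, 4, 4, -11)
Solving gives a = (-4, 4, 4, -3).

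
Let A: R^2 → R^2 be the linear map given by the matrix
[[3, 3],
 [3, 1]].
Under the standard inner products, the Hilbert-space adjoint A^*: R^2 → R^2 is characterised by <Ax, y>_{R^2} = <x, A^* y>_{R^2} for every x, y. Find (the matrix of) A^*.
A^* = A^T =
[[3, 3],
 [3, 1]]

For real matrices with standard dot products, the defining identity <Ax, y> = <x, A^* y> gives (Ax)^T y = x^T (A^*) y, i.e. x^T A^T y = x^T (A^*) y. Since this holds for all x, y, we must have A^* = A^T. Therefore
A^* =
[[3, 3],
 [3, 1]].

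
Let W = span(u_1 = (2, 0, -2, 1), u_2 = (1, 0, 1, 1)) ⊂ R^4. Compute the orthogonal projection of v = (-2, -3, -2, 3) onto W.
proj_W(v) = (4/13, 0, -16/13, -1/13)

Set up U = [u_1 | ... | u_2] ∈ R^(4×2). The projector onto W = col(U) is P = U (U^T U)^(-1) U^T.
Compute U^T U =
  [9, 1]
  [1, 3],
and U^T v = (3, -1).
Solve U^T U · c = U^T v for the coefficients: c = (5/13, -6/13). The projection is proj_W(v) = U c.
Check: (v - proj_W(v)) · u_1 = 0  (should be 0).
Check: (v - proj_W(v)) · u_2 = 0  (should be 0).
Result: proj_W(v) = (4/13, 0, -16/13, -1/13).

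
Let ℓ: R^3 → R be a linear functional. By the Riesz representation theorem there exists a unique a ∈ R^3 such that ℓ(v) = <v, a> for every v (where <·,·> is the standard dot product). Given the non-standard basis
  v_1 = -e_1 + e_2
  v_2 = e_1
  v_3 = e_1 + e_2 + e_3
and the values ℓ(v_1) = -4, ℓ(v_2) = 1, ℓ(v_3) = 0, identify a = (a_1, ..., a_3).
a = (1, -3, 2)

Write a = (a_1, ..., a_3) in the standard basis. For each basis vector v_i, ℓ(v_i) = <v_i, a> is a linear equation in the a_j's. Collect the n equations into a matrix system V a = ℓ, where row i of V is v_i (expressed in the standard basis). Since V is invertible (lower-triangular with 1s on the diagonal, up to permutation), solve by back-substitution:
  V =
[[-1, 1, 0],
 [1, 0, 0],
 [1, 1, 1]]
  V a = (-4, 1, 0)
Solving gives a = (1, -3, 2).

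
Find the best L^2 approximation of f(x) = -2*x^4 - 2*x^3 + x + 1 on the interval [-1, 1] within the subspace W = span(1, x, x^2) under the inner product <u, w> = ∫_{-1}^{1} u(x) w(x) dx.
g(x) = -12*x^2/7 - x/5 + 41/35

The best approximation g ∈ W is the orthogonal projection of f onto W. Writing g = a_0 + a_1 x + a_2 x^2, the coefficients solve the normal equations G · a = b where
  G_{ij} = <φ_i, φ_j> and b_i = <f, φ_i>, with φ_0 = 1, φ_1 = x, φ_2 = x^2.
G =
  [2, 0, 2/3]
  [0, 2/3, 0]
  [2/3, 0, 2/5],
b = (6/5, -2/15, 2/21).
Solving gives a_0 = 41/35, a_1 = -1/5, a_2 = -12/7, so
  g(x) = -12*x^2/7 - x/5 + 41/35.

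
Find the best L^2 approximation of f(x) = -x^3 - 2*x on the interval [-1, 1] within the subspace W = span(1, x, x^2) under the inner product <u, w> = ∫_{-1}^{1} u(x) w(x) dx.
g(x) = -13*x/5

The best approximation g ∈ W is the orthogonal projection of f onto W. Writing g = a_0 + a_1 x + a_2 x^2, the coefficients solve the normal equations G · a = b where
  G_{ij} = <φ_i, φ_j> and b_i = <f, φ_i>, with φ_0 = 1, φ_1 = x, φ_2 = x^2.
G =
  [2, 0, 2/3]
  [0, 2/3, 0]
  [2/3, 0, 2/5],
b = (0, -26/15, 0).
Solving gives a_0 = 0, a_1 = -13/5, a_2 = 0, so
  g(x) = -13*x/5.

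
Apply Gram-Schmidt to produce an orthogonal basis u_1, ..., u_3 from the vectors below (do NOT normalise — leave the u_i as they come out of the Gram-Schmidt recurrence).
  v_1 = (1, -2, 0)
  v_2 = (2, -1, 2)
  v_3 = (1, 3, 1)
Orthogonal basis:
  u_1 = (1, -2, 0)
  u_2 = (6/5, 3/5, 2)
  u_3 = (28/29, 14/29, -21/29)

Apply the Gram-Schmidt recurrence
  u_1 = v_1
  u_i = v_i − Σ_{j<i} ((v_i · u_j) / (u_j · u_j)) · u_j.

Step by step this gives:
  u_1 = (1, -2, 0)
  u_2 = (6/5, 3/5, 2)
  u_3 = (28/29, 14/29, -21/29)

Orthogonality check:
  u_2 · u_1 = 0 (should be 0)
  u_3 · u_1 = 0 (should be 0)
  u_3 · u_2 = 0 (should be 0)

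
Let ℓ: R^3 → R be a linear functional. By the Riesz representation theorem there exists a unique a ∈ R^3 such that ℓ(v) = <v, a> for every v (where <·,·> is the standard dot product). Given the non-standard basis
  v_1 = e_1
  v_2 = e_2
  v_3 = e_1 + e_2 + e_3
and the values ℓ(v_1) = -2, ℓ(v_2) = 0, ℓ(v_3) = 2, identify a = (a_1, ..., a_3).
a = (-2, 0, 4)

Write a = (a_1, ..., a_3) in the standard basis. For each basis vector v_i, ℓ(v_i) = <v_i, a> is a linear equation in the a_j's. Collect the n equations into a matrix system V a = ℓ, where row i of V is v_i (expressed in the standard basis). Since V is invertible (lower-triangular with 1s on the diagonal, up to permutation), solve by back-substitution:
  V =
[[1, 0, 0],
 [0, 1, 0],
 [1, 1, 1]]
  V a = (-2, 0, 2)
Solving gives a = (-2, 0, 4).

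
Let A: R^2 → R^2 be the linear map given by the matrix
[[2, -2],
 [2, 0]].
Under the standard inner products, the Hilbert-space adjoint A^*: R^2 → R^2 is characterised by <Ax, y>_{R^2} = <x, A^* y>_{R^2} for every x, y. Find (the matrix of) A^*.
A^* = A^T =
[[2, 2],
 [-2, 0]]

For real matrices with standard dot products, the defining identity <Ax, y> = <x, A^* y> gives (Ax)^T y = x^T (A^*) y, i.e. x^T A^T y = x^T (A^*) y. Since this holds for all x, y, we must have A^* = A^T. Therefore
A^* =
[[2, 2],
 [-2, 0]].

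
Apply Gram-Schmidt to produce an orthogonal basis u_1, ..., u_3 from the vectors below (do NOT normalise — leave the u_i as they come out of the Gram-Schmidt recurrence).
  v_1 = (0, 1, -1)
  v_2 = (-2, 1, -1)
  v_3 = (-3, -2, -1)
Orthogonal basis:
  u_1 = (0, 1, -1)
  u_2 = (-2, 0, 0)
  u_3 = (0, -3/2, -3/2)

Apply the Gram-Schmidt recurrence
  u_1 = v_1
  u_i = v_i − Σ_{j<i} ((v_i · u_j) / (u_j · u_j)) · u_j.

Step by step this gives:
  u_1 = (0, 1, -1)
  u_2 = (-2, 0, 0)
  u_3 = (0, -3/2, -3/2)

Orthogonality check:
  u_2 · u_1 = 0 (should be 0)
  u_3 · u_1 = 0 (should be 0)
  u_3 · u_2 = 0 (should be 0)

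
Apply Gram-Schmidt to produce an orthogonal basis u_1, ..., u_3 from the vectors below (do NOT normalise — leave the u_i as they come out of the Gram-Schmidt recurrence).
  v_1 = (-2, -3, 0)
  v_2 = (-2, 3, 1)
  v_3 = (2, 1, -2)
Orthogonal basis:
  u_1 = (-2, -3, 0)
  u_2 = (-36/13, 24/13, 1)
  u_3 = (-60/157, 40/157, -240/157)

Apply the Gram-Schmidt recurrence
  u_1 = v_1
  u_i = v_i − Σ_{j<i} ((v_i · u_j) / (u_j · u_j)) · u_j.

Step by step this gives:
  u_1 = (-2, -3, 0)
  u_2 = (-36/13, 24/13, 1)
  u_3 = (-60/157, 40/157, -240/157)

Orthogonality check:
  u_2 · u_1 = 0 (should be 0)
  u_3 · u_1 = 0 (should be 0)
  u_3 · u_2 = 0 (should be 0)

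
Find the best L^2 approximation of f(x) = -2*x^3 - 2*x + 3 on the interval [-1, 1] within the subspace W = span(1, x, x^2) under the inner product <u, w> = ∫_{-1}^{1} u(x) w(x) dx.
g(x) = 3 - 16*x/5

The best approximation g ∈ W is the orthogonal projection of f onto W. Writing g = a_0 + a_1 x + a_2 x^2, the coefficients solve the normal equations G · a = b where
  G_{ij} = <φ_i, φ_j> and b_i = <f, φ_i>, with φ_0 = 1, φ_1 = x, φ_2 = x^2.
G =
  [2, 0, 2/3]
  [0, 2/3, 0]
  [2/3, 0, 2/5],
b = (6, -32/15, 2).
Solving gives a_0 = 3, a_1 = -16/5, a_2 = 0, so
  g(x) = 3 - 16*x/5.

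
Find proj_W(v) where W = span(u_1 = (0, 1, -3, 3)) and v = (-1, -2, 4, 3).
proj_W(v) = (0, -5/19, 15/19, -15/19)

Set up U = [u_1 | ... | u_1] ∈ R^(4×1). The projector onto W = col(U) is P = U (U^T U)^(-1) U^T.
Compute U^T U =
  [19],
and U^T v = (-5).
Solve U^T U · c = U^T v for the coefficients: c = (-5/19). The projection is proj_W(v) = U c.
Check: (v - proj_W(v)) · u_1 = 0  (should be 0).
Result: proj_W(v) = (0, -5/19, 15/19, -15/19).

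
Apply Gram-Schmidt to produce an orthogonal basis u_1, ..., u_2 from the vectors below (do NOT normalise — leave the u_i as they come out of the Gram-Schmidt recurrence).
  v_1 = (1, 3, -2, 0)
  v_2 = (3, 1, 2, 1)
Orthogonal basis:
  u_1 = (1, 3, -2, 0)
  u_2 = (20/7, 4/7, 16/7, 1)

Apply the Gram-Schmidt recurrence
  u_1 = v_1
  u_i = v_i − Σ_{j<i} ((v_i · u_j) / (u_j · u_j)) · u_j.

Step by step this gives:
  u_1 = (1, 3, -2, 0)
  u_2 = (20/7, 4/7, 16/7, 1)

Orthogonality check:
  u_2 · u_1 = 0 (should be 0)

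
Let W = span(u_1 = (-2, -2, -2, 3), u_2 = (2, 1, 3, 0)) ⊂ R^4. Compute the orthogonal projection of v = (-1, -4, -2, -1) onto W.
proj_W(v) = (-26/15, -14/15, -38/15, 1/5)

Set up U = [u_1 | ... | u_2] ∈ R^(4×2). The projector onto W = col(U) is P = U (U^T U)^(-1) U^T.
Compute U^T U =
  [21, -12]
  [-12, 14],
and U^T v = (11, -12).
Solve U^T U · c = U^T v for the coefficients: c = (1/15, -4/5). The projection is proj_W(v) = U c.
Check: (v - proj_W(v)) · u_1 = 0  (should be 0).
Check: (v - proj_W(v)) · u_2 = 0  (should be 0).
Result: proj_W(v) = (-26/15, -14/15, -38/15, 1/5).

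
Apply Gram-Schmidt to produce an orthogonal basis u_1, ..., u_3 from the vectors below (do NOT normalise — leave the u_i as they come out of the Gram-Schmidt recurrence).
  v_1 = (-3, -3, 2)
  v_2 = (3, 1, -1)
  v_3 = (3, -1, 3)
Orthogonal basis:
  u_1 = (-3, -3, 2)
  u_2 = (12/11, -10/11, 3/11)
  u_3 = (9/23, 27/23, 54/23)

Apply the Gram-Schmidt recurrence
  u_1 = v_1
  u_i = v_i − Σ_{j<i} ((v_i · u_j) / (u_j · u_j)) · u_j.

Step by step this gives:
  u_1 = (-3, -3, 2)
  u_2 = (12/11, -10/11, 3/11)
  u_3 = (9/23, 27/23, 54/23)

Orthogonality check:
  u_2 · u_1 = 0 (should be 0)
  u_3 · u_1 = 0 (should be 0)
  u_3 · u_2 = 0 (should be 0)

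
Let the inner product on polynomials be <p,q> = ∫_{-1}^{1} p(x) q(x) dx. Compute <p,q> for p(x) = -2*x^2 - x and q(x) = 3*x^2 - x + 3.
<p,q> = -86/15

Expand the product: p(x)·q(x) = -6*x^4 - x^3 - 5*x^2 - 3*x.
∫_{-1}^{1} of each monomial x^k gives [2/(k+1) if k even, 0 if k odd]. Integrating term-by-term (or equivalently evaluating the antiderivative F(x) = -6*x^5/5 - x^4/4 - 5*x^3/3 - 3*x^2/2 at the endpoints):
  F(1) − F(−1) = -277/60 − (67/60) = -86/15.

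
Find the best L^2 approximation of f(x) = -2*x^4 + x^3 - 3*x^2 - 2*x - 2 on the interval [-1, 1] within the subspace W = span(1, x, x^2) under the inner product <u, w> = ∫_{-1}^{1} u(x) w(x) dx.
g(x) = -33*x^2/7 - 7*x/5 - 64/35

The best approximation g ∈ W is the orthogonal projection of f onto W. Writing g = a_0 + a_1 x + a_2 x^2, the coefficients solve the normal equations G · a = b where
  G_{ij} = <φ_i, φ_j> and b_i = <f, φ_i>, with φ_0 = 1, φ_1 = x, φ_2 = x^2.
G =
  [2, 0, 2/3]
  [0, 2/3, 0]
  [2/3, 0, 2/5],
b = (-34/5, -14/15, -326/105).
Solving gives a_0 = -64/35, a_1 = -7/5, a_2 = -33/7, so
  g(x) = -33*x^2/7 - 7*x/5 - 64/35.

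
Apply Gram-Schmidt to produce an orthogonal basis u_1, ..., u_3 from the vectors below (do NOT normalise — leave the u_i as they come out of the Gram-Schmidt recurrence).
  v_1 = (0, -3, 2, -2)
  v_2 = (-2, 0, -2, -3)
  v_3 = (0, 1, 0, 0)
Orthogonal basis:
  u_1 = (0, -3, 2, -2)
  u_2 = (-2, 6/17, -38/17, -47/17)
  u_3 = (4/95, 44/95, 2/5, -28/95)

Apply the Gram-Schmidt recurrence
  u_1 = v_1
  u_i = v_i − Σ_{j<i} ((v_i · u_j) / (u_j · u_j)) · u_j.

Step by step this gives:
  u_1 = (0, -3, 2, -2)
  u_2 = (-2, 6/17, -38/17, -47/17)
  u_3 = (4/95, 44/95, 2/5, -28/95)

Orthogonality check:
  u_2 · u_1 = 0 (should be 0)
  u_3 · u_1 = 0 (should be 0)
  u_3 · u_2 = 0 (should be 0)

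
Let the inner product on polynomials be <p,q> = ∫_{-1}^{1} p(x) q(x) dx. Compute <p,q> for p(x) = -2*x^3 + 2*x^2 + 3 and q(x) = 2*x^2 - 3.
<p,q> = -82/5

Expand the product: p(x)·q(x) = -4*x^5 + 4*x^4 + 6*x^3 - 9.
∫_{-1}^{1} of each monomial x^k gives [2/(k+1) if k even, 0 if k odd]. Integrating term-by-term (or equivalently evaluating the antiderivative F(x) = -2*x^6/3 + 4*x^5/5 + 3*x^4/2 - 9*x at the endpoints):
  F(1) − F(−1) = -221/30 − (271/30) = -82/5.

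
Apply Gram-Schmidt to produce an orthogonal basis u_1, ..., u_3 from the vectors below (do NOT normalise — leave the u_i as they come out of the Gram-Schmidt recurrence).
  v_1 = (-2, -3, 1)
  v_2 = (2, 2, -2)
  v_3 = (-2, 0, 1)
Orthogonal basis:
  u_1 = (-2, -3, 1)
  u_2 = (2/7, -4/7, -8/7)
  u_3 = (-1, 1/2, -1/2)

Apply the Gram-Schmidt recurrence
  u_1 = v_1
  u_i = v_i − Σ_{j<i} ((v_i · u_j) / (u_j · u_j)) · u_j.

Step by step this gives:
  u_1 = (-2, -3, 1)
  u_2 = (2/7, -4/7, -8/7)
  u_3 = (-1, 1/2, -1/2)

Orthogonality check:
  u_2 · u_1 = 0 (should be 0)
  u_3 · u_1 = 0 (should be 0)
  u_3 · u_2 = 0 (should be 0)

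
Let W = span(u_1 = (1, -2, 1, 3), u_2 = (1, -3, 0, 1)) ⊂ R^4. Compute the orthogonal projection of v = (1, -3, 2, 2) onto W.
proj_W(v) = (15/13, -36/13, 9/13, 33/13)

Set up U = [u_1 | ... | u_2] ∈ R^(4×2). The projector onto W = col(U) is P = U (U^T U)^(-1) U^T.
Compute U^T U =
  [15, 10]
  [10, 11],
and U^T v = (15, 12).
Solve U^T U · c = U^T v for the coefficients: c = (9/13, 6/13). The projection is proj_W(v) = U c.
Check: (v - proj_W(v)) · u_1 = 0  (should be 0).
Check: (v - proj_W(v)) · u_2 = 0  (should be 0).
Result: proj_W(v) = (15/13, -36/13, 9/13, 33/13).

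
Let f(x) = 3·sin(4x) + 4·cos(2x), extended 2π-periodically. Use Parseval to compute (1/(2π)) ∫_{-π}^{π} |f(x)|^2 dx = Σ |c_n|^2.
Σ |c_n|^2 = 25/2

Expand |f|^2 and use orthogonality of {sin(nx), cos(mx)} on [-π, π]:
  ∫_{-π}^{π} sin(nx)^2 dx = π, ∫ cos(mx)^2 dx = π, and cross terms integrate to 0.
So ∫_{-π}^{π} f(x)^2 dx = 3^2 · π + 4^2 · π = (9 + 16)π.
Divide by 2π: (9 + 16)/2 = 25/2.
By Parseval, this equals Σ |c_n|^2.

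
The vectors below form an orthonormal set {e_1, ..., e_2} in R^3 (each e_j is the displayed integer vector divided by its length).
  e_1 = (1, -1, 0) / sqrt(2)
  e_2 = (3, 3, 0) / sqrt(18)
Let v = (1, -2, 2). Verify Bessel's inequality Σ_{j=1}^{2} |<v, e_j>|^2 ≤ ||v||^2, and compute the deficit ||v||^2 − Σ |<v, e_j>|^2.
Σ |<v, e_j>|^2 = 5; ||v||^2 = 9; deficit = 4

Write each e_j = u_j / sqrt(<u_j, u_j>) where u_j is the displayed integer vector. Then <v, e_j> = <v, u_j> / sqrt(<u_j, u_j>), so |<v, e_j>|^2 = <v, u_j>^2 / <u_j, u_j>.
Coefficients: <v, e_1> = 3/sqrt(2), <v, e_2> = -3/sqrt(18).
Square and sum: Σ |<v, e_j>|^2 = 5.
Compute ||v||^2 = v·v = 9.
Deficit = 9 − 5 = 4 ≥ 0, confirming Bessel's inequality. (The deficit equals ||v − Σ <v,e_j> e_j||^2, the squared distance from v to span{e_j}.)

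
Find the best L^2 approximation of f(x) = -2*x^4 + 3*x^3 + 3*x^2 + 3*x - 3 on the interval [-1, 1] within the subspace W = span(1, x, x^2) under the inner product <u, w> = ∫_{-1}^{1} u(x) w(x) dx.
g(x) = 9*x^2/7 + 24*x/5 - 99/35

The best approximation g ∈ W is the orthogonal projection of f onto W. Writing g = a_0 + a_1 x + a_2 x^2, the coefficients solve the normal equations G · a = b where
  G_{ij} = <φ_i, φ_j> and b_i = <f, φ_i>, with φ_0 = 1, φ_1 = x, φ_2 = x^2.
G =
  [2, 0, 2/3]
  [0, 2/3, 0]
  [2/3, 0, 2/5],
b = (-24/5, 16/5, -48/35).
Solving gives a_0 = -99/35, a_1 = 24/5, a_2 = 9/7, so
  g(x) = 9*x^2/7 + 24*x/5 - 99/35.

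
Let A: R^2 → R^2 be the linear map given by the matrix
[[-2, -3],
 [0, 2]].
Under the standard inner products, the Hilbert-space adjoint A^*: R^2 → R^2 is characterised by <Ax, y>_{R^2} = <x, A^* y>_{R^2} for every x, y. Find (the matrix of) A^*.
A^* = A^T =
[[-2, 0],
 [-3, 2]]

For real matrices with standard dot products, the defining identity <Ax, y> = <x, A^* y> gives (Ax)^T y = x^T (A^*) y, i.e. x^T A^T y = x^T (A^*) y. Since this holds for all x, y, we must have A^* = A^T. Therefore
A^* =
[[-2, 0],
 [-3, 2]].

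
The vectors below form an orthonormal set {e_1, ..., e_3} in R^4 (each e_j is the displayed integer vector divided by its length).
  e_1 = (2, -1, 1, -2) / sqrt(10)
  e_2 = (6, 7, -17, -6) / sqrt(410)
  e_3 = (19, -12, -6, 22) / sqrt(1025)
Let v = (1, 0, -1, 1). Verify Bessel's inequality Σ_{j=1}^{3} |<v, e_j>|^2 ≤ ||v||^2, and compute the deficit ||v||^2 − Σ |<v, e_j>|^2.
Σ |<v, e_j>|^2 = 74/25; ||v||^2 = 3; deficit = 1/25

Write each e_j = u_j / sqrt(<u_j, u_j>) where u_j is the displayed integer vector. Then <v, e_j> = <v, u_j> / sqrt(<u_j, u_j>), so |<v, e_j>|^2 = <v, u_j>^2 / <u_j, u_j>.
Coefficients: <v, e_1> = -1/sqrt(10), <v, e_2> = 17/sqrt(410), <v, e_3> = 47/sqrt(1025).
Square and sum: Σ |<v, e_j>|^2 = 74/25.
Compute ||v||^2 = v·v = 3.
Deficit = 3 − 74/25 = 1/25 ≥ 0, confirming Bessel's inequality. (The deficit equals ||v − Σ <v,e_j> e_j||^2, the squared distance from v to span{e_j}.)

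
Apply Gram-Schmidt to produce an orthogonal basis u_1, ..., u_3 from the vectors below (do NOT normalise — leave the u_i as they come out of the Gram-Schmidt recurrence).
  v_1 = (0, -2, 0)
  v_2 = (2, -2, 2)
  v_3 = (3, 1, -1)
Orthogonal basis:
  u_1 = (0, -2, 0)
  u_2 = (2, 0, 2)
  u_3 = (2, 0, -2)

Apply the Gram-Schmidt recurrence
  u_1 = v_1
  u_i = v_i − Σ_{j<i} ((v_i · u_j) / (u_j · u_j)) · u_j.

Step by step this gives:
  u_1 = (0, -2, 0)
  u_2 = (2, 0, 2)
  u_3 = (2, 0, -2)

Orthogonality check:
  u_2 · u_1 = 0 (should be 0)
  u_3 · u_1 = 0 (should be 0)
  u_3 · u_2 = 0 (should be 0)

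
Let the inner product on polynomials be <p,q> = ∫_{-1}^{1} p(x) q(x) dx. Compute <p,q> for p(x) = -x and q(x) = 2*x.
<p,q> = -4/3

Expand the product: p(x)·q(x) = -2*x^2.
∫_{-1}^{1} of each monomial x^k gives [2/(k+1) if k even, 0 if k odd]. Integrating term-by-term (or equivalently evaluating the antiderivative F(x) = -2*x^3/3 at the endpoints):
  F(1) − F(−1) = -2/3 − (2/3) = -4/3.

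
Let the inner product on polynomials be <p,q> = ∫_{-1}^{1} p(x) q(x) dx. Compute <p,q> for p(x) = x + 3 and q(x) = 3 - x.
<p,q> = 52/3

Expand the product: p(x)·q(x) = 9 - x^2.
∫_{-1}^{1} of each monomial x^k gives [2/(k+1) if k even, 0 if k odd]. Integrating term-by-term (or equivalently evaluating the antiderivative F(x) = -x^3/3 + 9*x at the endpoints):
  F(1) − F(−1) = 26/3 − (-26/3) = 52/3.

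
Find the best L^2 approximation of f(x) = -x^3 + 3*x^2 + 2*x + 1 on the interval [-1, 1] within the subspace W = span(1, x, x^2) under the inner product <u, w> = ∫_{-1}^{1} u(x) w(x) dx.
g(x) = 3*x^2 + 7*x/5 + 1

The best approximation g ∈ W is the orthogonal projection of f onto W. Writing g = a_0 + a_1 x + a_2 x^2, the coefficients solve the normal equations G · a = b where
  G_{ij} = <φ_i, φ_j> and b_i = <f, φ_i>, with φ_0 = 1, φ_1 = x, φ_2 = x^2.
G =
  [2, 0, 2/3]
  [0, 2/3, 0]
  [2/3, 0, 2/5],
b = (4, 14/15, 28/15).
Solving gives a_0 = 1, a_1 = 7/5, a_2 = 3, so
  g(x) = 3*x^2 + 7*x/5 + 1.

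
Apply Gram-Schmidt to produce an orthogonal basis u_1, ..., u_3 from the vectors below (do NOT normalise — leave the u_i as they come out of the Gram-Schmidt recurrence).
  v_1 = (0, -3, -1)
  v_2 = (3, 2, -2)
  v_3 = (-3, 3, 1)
Orthogonal basis:
  u_1 = (0, -3, -1)
  u_2 = (3, 4/5, -12/5)
  u_3 = (-96/77, 36/77, -108/77)

Apply the Gram-Schmidt recurrence
  u_1 = v_1
  u_i = v_i − Σ_{j<i} ((v_i · u_j) / (u_j · u_j)) · u_j.

Step by step this gives:
  u_1 = (0, -3, -1)
  u_2 = (3, 4/5, -12/5)
  u_3 = (-96/77, 36/77, -108/77)

Orthogonality check:
  u_2 · u_1 = 0 (should be 0)
  u_3 · u_1 = 0 (should be 0)
  u_3 · u_2 = 0 (should be 0)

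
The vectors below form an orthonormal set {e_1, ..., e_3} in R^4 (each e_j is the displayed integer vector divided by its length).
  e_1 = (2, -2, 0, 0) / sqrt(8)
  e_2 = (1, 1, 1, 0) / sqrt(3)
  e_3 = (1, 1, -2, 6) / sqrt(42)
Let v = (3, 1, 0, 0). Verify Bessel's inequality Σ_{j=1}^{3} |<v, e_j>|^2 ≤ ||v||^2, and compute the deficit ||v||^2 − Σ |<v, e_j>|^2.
Σ |<v, e_j>|^2 = 54/7; ||v||^2 = 10; deficit = 16/7

Write each e_j = u_j / sqrt(<u_j, u_j>) where u_j is the displayed integer vector. Then <v, e_j> = <v, u_j> / sqrt(<u_j, u_j>), so |<v, e_j>|^2 = <v, u_j>^2 / <u_j, u_j>.
Coefficients: <v, e_1> = 4/sqrt(8), <v, e_2> = 4/sqrt(3), <v, e_3> = 4/sqrt(42).
Square and sum: Σ |<v, e_j>|^2 = 54/7.
Compute ||v||^2 = v·v = 10.
Deficit = 10 − 54/7 = 16/7 ≥ 0, confirming Bessel's inequality. (The deficit equals ||v − Σ <v,e_j> e_j||^2, the squared distance from v to span{e_j}.)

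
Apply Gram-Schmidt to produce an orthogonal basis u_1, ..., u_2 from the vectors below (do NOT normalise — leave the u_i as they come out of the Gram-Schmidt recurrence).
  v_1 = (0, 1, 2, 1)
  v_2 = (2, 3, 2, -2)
Orthogonal basis:
  u_1 = (0, 1, 2, 1)
  u_2 = (2, 13/6, 1/3, -17/6)

Apply the Gram-Schmidt recurrence
  u_1 = v_1
  u_i = v_i − Σ_{j<i} ((v_i · u_j) / (u_j · u_j)) · u_j.

Step by step this gives:
  u_1 = (0, 1, 2, 1)
  u_2 = (2, 13/6, 1/3, -17/6)

Orthogonality check:
  u_2 · u_1 = 0 (should be 0)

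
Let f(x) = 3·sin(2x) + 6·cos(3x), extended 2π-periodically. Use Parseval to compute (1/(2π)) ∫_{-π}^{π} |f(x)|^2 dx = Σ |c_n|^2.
Σ |c_n|^2 = 45/2

Expand |f|^2 and use orthogonality of {sin(nx), cos(mx)} on [-π, π]:
  ∫_{-π}^{π} sin(nx)^2 dx = π, ∫ cos(mx)^2 dx = π, and cross terms integrate to 0.
So ∫_{-π}^{π} f(x)^2 dx = 3^2 · π + 6^2 · π = (9 + 36)π.
Divide by 2π: (9 + 36)/2 = 45/2.
By Parseval, this equals Σ |c_n|^2.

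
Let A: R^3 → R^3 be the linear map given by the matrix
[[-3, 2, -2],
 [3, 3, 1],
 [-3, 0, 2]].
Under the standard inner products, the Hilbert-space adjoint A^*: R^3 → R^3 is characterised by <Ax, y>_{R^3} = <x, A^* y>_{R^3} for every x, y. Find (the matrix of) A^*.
A^* = A^T =
[[-3, 3, -3],
 [2, 3, 0],
 [-2, 1, 2]]

For real matrices with standard dot products, the defining identity <Ax, y> = <x, A^* y> gives (Ax)^T y = x^T (A^*) y, i.e. x^T A^T y = x^T (A^*) y. Since this holds for all x, y, we must have A^* = A^T. Therefore
A^* =
[[-3, 3, -3],
 [2, 3, 0],
 [-2, 1, 2]].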